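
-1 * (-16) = 16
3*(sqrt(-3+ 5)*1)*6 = 18*sqrt(2) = 25.46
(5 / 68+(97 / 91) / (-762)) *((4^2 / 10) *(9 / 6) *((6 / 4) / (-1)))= -510171 / 1964690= -0.26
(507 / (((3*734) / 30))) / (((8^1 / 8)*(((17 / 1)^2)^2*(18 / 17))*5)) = 169 / 10818426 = 0.00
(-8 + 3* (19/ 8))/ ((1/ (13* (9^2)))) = -7371/ 8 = -921.38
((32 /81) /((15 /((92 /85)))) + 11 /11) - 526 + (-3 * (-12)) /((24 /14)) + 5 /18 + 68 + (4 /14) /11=-6929012249 /15904350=-435.67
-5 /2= -2.50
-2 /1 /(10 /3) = -3 /5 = -0.60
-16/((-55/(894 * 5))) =14304/11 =1300.36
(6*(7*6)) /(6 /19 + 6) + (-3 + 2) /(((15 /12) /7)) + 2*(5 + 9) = 623 /10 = 62.30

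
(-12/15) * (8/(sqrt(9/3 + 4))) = -32 * sqrt(7)/35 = -2.42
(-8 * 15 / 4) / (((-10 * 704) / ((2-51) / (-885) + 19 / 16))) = 17599 / 3322880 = 0.01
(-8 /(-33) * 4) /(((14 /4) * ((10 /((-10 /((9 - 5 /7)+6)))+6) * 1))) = -0.03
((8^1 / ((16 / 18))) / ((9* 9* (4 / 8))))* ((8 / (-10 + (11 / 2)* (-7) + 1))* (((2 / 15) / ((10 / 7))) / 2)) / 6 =-56 / 192375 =-0.00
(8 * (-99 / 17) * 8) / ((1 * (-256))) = 99 / 68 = 1.46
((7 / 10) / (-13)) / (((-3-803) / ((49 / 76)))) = 343 / 7963280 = 0.00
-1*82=-82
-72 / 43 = -1.67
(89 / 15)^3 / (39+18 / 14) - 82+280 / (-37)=-2971512529 / 35214750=-84.38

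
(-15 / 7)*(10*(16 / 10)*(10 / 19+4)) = -20640 / 133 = -155.19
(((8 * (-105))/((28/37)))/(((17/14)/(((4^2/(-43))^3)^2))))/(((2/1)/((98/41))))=-12775178895360/4405990045153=-2.90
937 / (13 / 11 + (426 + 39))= 10307 / 5128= 2.01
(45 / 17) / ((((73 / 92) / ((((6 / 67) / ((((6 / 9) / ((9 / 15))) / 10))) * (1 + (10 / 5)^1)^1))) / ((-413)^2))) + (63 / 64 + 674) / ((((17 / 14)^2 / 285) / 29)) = 116683828852605 / 22615984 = 5159352.29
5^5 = 3125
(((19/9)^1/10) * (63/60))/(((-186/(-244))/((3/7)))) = 1159/9300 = 0.12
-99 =-99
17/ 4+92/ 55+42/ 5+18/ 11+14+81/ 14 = 55047/ 1540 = 35.74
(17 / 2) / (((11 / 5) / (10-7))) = 255 / 22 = 11.59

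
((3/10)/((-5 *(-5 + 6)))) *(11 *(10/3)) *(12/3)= -44/5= -8.80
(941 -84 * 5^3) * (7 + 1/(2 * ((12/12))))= -143385/2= -71692.50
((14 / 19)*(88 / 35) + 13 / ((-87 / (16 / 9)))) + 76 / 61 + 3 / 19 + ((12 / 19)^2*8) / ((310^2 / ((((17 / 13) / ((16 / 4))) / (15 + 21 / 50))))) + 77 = 22141580507083022 / 276801644912715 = 79.99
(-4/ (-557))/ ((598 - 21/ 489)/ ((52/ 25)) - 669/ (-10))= 169520/ 8365358529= 0.00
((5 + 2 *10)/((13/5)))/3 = 125/39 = 3.21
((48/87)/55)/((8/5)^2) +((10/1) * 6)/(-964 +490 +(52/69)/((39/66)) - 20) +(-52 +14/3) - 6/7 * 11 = -25909025833/455505204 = -56.88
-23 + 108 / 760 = -22.86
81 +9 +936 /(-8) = -27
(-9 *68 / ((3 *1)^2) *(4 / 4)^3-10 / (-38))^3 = -2131746903 / 6859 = -310795.58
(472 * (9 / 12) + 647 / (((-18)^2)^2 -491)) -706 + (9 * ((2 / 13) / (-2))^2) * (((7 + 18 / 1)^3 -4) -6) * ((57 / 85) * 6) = 898708480361 / 300185405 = 2993.84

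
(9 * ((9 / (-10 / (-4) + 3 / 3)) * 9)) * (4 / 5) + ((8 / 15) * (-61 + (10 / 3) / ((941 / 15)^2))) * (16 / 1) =-353.90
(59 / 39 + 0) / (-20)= -59 / 780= -0.08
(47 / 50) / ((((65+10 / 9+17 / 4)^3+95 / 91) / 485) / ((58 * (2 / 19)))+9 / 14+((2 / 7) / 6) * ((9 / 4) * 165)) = 1122655427712 / 162380102394065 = 0.01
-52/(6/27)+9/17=-3969/17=-233.47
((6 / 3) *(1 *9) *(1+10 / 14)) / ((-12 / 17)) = -306 / 7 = -43.71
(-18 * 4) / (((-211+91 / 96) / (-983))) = -6794496 / 20165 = -336.95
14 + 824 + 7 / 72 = 60343 / 72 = 838.10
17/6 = 2.83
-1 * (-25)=25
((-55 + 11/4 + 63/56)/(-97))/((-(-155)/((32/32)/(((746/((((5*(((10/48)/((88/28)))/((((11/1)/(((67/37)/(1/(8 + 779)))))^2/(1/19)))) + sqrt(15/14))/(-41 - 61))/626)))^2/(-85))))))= -677799139942530266050264495/62065732098601124871692873517985038336 - 28429052584225*sqrt(210)/5335529193975530521669902336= -0.00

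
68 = 68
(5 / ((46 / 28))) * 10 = 700 / 23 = 30.43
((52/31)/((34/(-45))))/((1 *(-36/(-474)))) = -15405/527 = -29.23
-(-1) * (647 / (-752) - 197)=-148791 / 752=-197.86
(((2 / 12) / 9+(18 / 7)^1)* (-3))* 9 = -979 / 14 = -69.93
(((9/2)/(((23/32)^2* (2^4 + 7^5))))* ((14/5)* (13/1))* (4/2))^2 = 2813375545344/1979968325017225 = 0.00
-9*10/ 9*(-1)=10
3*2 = 6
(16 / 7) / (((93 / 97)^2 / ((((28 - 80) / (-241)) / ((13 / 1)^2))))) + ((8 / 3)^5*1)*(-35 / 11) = -429.06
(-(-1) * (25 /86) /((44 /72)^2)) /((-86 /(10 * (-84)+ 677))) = 330075 /223729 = 1.48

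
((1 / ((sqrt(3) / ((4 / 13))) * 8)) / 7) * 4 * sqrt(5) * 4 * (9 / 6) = 4 * sqrt(15) / 91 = 0.17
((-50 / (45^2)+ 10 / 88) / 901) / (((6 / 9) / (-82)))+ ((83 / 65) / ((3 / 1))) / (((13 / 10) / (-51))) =-3022831429 / 180895572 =-16.71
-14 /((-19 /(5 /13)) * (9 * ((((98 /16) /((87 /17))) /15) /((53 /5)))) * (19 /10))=1229600 /558467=2.20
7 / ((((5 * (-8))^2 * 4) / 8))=7 / 800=0.01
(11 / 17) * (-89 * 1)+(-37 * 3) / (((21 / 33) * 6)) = -20625 / 238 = -86.66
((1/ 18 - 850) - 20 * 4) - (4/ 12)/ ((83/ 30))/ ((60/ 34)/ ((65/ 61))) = -84756187/ 91134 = -930.02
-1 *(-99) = 99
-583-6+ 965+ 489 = 865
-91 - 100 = -191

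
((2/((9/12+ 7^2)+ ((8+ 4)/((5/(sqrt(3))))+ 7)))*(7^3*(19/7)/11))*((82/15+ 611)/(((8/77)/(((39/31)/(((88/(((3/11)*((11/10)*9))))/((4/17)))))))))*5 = 24007755341115/29711085844-253826488188*sqrt(3)/7427771461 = 748.85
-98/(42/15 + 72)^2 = -1225/69938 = -0.02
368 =368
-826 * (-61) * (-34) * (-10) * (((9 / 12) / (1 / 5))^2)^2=3387769628.91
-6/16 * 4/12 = -0.12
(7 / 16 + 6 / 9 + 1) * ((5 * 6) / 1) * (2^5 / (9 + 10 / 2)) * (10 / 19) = 10100 / 133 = 75.94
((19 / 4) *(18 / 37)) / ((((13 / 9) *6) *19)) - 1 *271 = -521377 / 1924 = -270.99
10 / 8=5 / 4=1.25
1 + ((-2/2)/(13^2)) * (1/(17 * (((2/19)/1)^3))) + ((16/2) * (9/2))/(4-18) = -300837/160888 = -1.87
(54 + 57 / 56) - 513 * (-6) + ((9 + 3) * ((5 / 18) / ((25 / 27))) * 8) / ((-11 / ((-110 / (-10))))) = 869181 / 280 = 3104.22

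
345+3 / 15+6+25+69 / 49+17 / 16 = 1484389 / 3920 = 378.67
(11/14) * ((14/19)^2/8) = 77/1444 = 0.05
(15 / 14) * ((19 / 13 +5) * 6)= 540 / 13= 41.54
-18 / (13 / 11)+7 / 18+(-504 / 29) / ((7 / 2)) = -134413 / 6786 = -19.81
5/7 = 0.71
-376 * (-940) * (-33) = -11663520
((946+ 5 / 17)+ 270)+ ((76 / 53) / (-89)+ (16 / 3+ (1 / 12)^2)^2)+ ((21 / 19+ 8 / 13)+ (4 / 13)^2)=6655969969947167 / 5339247922944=1246.61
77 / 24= 3.21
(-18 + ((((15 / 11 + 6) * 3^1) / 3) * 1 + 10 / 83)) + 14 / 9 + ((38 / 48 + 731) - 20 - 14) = 688.83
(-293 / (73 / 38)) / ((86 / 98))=-545566 / 3139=-173.80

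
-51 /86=-0.59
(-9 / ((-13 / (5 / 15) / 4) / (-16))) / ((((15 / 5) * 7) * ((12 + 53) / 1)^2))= -64 / 384475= -0.00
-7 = -7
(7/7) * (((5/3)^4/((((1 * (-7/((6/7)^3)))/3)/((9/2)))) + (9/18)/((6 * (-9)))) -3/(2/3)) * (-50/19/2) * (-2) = -89982175/2463426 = -36.53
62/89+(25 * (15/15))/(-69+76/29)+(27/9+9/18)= 3.82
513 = 513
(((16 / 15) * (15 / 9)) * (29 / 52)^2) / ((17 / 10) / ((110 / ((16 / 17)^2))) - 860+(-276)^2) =3931675 / 535547695644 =0.00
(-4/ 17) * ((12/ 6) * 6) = -48/ 17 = -2.82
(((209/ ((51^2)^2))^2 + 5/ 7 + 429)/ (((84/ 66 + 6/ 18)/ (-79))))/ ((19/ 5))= -598176051229772731375/ 107539413758918883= -5562.39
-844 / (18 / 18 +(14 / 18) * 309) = -633 / 181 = -3.50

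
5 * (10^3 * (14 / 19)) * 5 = 350000 / 19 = 18421.05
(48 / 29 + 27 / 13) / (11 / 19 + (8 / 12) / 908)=5201478 / 807911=6.44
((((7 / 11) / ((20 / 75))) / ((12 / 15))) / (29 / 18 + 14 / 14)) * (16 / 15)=630 / 517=1.22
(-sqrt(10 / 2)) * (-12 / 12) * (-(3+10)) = -13 * sqrt(5) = -29.07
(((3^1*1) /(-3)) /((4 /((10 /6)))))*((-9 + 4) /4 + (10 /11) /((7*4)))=625 /1232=0.51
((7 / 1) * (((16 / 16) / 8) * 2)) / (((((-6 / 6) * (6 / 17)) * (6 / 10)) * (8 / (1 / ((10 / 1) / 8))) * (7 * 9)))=-17 / 1296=-0.01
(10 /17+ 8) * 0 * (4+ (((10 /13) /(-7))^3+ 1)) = 0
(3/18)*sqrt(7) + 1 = sqrt(7)/6 + 1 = 1.44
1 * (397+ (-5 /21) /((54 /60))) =74983 /189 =396.74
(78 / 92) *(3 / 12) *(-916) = -194.15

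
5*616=3080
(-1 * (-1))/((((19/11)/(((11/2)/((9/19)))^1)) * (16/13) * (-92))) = -1573/26496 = -0.06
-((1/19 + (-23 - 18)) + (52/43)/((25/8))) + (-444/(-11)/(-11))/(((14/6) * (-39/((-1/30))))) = 9121716616/224899675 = 40.56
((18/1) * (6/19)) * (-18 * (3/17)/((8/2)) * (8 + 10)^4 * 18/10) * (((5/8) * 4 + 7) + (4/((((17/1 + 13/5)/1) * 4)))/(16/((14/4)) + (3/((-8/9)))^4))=-352793449724769072/43537352495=-8103236.18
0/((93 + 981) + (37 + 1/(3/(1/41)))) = 0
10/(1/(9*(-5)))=-450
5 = 5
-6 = -6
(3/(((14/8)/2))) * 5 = 120/7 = 17.14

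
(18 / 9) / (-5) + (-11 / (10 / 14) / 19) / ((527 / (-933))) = 10363 / 10013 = 1.03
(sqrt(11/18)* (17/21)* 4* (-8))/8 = -34* sqrt(22)/63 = -2.53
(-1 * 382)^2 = 145924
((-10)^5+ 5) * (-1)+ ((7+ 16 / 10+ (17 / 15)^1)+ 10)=1500221 / 15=100014.73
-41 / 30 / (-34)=41 / 1020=0.04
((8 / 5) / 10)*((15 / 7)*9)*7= 108 / 5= 21.60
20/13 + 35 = 475/13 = 36.54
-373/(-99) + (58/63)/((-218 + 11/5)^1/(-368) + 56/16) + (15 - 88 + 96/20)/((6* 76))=5073434297/1320035640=3.84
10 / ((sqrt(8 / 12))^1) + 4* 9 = 5* sqrt(6) + 36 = 48.25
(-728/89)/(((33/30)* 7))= -1040/979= -1.06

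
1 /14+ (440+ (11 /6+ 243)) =14383 /21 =684.90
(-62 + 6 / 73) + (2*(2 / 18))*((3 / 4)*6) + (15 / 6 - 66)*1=-18165 / 146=-124.42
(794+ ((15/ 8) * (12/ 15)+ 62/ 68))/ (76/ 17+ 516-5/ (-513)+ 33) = 6945507/ 4826902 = 1.44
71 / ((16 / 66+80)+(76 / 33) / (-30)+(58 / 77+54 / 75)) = 1230075 / 1414394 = 0.87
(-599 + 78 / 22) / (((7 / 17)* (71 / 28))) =-445400 / 781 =-570.29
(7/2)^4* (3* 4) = 7203/4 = 1800.75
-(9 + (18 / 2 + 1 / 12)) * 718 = -77903 / 6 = -12983.83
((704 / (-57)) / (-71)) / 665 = 704 / 2691255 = 0.00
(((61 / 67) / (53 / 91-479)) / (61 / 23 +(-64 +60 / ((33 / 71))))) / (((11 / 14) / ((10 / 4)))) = -4468555 / 49992954768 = -0.00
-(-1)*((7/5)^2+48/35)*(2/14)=583/1225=0.48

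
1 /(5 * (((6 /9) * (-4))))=-3 /40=-0.08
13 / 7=1.86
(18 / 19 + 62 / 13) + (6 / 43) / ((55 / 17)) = 3364574 / 584155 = 5.76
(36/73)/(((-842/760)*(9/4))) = -6080/30733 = -0.20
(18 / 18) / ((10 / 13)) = 1.30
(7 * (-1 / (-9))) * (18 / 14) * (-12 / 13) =-0.92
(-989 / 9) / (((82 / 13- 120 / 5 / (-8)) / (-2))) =25714 / 1089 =23.61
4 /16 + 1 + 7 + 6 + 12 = 105 /4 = 26.25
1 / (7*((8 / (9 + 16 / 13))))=19 / 104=0.18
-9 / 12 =-3 / 4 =-0.75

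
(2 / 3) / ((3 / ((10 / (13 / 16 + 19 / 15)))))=1600 / 1497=1.07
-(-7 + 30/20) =11/2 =5.50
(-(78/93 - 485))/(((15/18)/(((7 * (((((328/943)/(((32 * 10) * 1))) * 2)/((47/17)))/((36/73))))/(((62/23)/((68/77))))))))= 105548291/49683700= 2.12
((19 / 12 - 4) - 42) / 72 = -533 / 864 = -0.62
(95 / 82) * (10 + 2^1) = 570 / 41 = 13.90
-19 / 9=-2.11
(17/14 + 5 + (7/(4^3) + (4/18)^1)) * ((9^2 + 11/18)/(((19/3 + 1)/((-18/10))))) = -38771317/295680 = -131.13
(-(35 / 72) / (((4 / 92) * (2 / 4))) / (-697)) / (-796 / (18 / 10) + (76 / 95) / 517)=-297275 / 4097668576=-0.00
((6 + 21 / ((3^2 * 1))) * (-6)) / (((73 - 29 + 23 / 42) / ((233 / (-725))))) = 19572 / 54259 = 0.36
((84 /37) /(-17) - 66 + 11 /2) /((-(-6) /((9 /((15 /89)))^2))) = -1812570351 /62900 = -28816.70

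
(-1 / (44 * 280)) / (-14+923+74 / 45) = -9 / 100972256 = -0.00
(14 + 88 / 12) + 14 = 35.33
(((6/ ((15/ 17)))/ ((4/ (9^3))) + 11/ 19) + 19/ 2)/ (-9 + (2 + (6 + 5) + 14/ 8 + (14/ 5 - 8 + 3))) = 474764/ 1349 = 351.94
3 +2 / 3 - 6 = -7 / 3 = -2.33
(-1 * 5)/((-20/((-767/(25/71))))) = -54457/100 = -544.57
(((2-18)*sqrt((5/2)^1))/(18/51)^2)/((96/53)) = -15317*sqrt(10)/432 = -112.12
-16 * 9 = -144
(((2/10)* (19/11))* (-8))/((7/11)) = -152/35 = -4.34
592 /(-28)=-148 /7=-21.14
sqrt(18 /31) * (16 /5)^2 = 768 * sqrt(62) /775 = 7.80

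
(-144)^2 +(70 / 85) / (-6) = 1057529 / 51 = 20735.86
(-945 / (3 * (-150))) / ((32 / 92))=483 / 80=6.04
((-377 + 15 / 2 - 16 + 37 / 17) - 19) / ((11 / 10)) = -68395 / 187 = -365.75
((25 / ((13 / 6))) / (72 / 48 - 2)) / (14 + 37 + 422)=-300 / 6149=-0.05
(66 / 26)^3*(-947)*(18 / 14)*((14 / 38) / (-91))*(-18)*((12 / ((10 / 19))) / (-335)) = 98.78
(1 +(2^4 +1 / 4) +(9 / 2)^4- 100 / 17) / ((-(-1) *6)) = 114629 / 1632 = 70.24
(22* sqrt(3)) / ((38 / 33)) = 363* sqrt(3) / 19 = 33.09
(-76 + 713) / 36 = 637 / 36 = 17.69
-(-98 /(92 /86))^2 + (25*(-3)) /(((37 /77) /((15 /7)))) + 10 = -8716.61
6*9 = 54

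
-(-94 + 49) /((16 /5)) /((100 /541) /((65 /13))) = 24345 /64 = 380.39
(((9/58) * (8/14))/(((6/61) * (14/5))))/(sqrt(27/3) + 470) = 915/1344266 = 0.00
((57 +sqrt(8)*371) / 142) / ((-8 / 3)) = -1113*sqrt(2) / 568 - 171 / 1136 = -2.92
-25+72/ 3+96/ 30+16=18.20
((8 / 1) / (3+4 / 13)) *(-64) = -6656 / 43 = -154.79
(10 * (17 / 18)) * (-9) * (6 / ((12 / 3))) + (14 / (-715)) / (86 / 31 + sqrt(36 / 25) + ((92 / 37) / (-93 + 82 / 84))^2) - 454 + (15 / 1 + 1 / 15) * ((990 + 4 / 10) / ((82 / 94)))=1307878373434976156093 / 79149112493493900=16524.23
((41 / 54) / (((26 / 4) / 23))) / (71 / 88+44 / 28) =580888 / 514215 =1.13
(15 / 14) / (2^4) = 15 / 224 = 0.07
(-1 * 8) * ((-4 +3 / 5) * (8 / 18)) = 544 / 45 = 12.09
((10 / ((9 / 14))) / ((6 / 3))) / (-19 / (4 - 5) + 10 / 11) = 770 / 1971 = 0.39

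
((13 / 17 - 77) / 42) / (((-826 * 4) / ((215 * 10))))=58050 / 49147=1.18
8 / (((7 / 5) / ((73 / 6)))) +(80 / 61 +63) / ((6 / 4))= 47994 / 427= 112.40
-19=-19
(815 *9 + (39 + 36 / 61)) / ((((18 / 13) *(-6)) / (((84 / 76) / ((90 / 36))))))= -1364545 / 3477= -392.45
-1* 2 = -2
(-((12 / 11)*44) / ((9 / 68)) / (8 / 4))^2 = 295936 / 9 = 32881.78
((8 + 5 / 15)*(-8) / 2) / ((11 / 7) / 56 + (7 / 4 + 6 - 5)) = -39200 / 3267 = -12.00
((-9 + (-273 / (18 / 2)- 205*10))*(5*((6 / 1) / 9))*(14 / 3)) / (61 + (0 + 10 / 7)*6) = -6142640 / 13149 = -467.16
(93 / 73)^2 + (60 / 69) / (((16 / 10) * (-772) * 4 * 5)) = 1228546507 / 756973792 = 1.62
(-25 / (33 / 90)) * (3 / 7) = -2250 / 77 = -29.22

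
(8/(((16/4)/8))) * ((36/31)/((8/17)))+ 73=3487/31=112.48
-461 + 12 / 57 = -8755 / 19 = -460.79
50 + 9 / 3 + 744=797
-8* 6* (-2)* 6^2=3456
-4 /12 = -1 /3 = -0.33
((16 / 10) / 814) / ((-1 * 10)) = -2 / 10175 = -0.00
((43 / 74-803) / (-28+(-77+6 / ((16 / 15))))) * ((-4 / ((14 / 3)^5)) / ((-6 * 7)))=1603233 / 4614193780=0.00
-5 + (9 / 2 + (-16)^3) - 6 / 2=-4099.50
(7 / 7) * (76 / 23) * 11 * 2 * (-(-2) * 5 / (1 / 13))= 217360 / 23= 9450.43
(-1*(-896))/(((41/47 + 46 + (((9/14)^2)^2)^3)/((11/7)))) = 3751776345347588096/124909963150991695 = 30.04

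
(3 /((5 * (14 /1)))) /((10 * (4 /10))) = 3 /280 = 0.01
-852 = -852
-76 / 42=-38 / 21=-1.81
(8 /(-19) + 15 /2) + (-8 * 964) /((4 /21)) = -1538275 /38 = -40480.92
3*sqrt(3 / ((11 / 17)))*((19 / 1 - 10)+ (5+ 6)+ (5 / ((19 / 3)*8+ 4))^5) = 7118207267565*sqrt(561) / 1305004248064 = 129.19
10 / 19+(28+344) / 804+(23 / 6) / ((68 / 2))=286115 / 259692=1.10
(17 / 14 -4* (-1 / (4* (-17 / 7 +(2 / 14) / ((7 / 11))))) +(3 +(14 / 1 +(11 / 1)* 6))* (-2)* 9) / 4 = -373.31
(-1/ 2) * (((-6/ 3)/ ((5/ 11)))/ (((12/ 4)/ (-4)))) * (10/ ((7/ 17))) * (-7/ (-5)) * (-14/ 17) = 1232/ 15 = 82.13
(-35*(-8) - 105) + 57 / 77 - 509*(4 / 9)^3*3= 779924 / 18711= 41.68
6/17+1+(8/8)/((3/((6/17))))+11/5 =312/85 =3.67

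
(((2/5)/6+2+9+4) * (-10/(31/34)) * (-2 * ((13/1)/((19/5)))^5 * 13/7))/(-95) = -92723000890000/30626868531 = -3027.51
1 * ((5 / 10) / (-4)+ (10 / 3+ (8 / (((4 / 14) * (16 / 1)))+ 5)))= 239 / 24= 9.96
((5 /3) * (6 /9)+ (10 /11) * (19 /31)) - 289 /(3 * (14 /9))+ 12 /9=-2531855 /42966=-58.93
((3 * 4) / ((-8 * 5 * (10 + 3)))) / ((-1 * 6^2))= 1 / 1560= 0.00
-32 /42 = -16 /21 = -0.76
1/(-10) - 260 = -2601/10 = -260.10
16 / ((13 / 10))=160 / 13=12.31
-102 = -102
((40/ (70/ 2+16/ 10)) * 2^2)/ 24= 0.18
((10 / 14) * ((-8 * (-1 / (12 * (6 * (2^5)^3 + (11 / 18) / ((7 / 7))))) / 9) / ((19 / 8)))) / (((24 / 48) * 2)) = 32 / 282408609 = 0.00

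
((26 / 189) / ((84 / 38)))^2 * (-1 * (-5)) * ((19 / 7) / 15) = 1159171 / 330812181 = 0.00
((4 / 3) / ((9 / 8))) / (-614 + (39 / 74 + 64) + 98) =-2368 / 902043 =-0.00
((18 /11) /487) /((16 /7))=63 /42856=0.00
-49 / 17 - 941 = -16046 / 17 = -943.88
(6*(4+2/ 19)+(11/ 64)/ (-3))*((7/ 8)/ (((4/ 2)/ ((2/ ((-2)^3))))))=-627529/ 233472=-2.69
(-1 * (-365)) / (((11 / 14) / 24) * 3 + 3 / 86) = 1757840 / 641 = 2742.34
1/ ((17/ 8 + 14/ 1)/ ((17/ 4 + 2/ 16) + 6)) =83/ 129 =0.64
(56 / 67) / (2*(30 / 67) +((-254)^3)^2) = 14 / 4497975764546623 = 0.00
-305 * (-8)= 2440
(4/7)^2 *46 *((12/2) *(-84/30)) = -8832/35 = -252.34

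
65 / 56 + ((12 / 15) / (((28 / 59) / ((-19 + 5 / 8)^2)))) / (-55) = -1131931 / 123200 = -9.19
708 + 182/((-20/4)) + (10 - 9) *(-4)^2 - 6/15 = 3436/5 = 687.20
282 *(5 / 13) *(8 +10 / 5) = 14100 / 13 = 1084.62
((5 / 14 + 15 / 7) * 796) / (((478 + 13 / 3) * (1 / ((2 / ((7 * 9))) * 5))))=19900 / 30387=0.65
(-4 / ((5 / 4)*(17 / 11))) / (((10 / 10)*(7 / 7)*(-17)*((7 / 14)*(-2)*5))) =-0.02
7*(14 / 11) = 98 / 11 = 8.91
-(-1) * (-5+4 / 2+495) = 492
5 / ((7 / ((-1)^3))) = -5 / 7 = -0.71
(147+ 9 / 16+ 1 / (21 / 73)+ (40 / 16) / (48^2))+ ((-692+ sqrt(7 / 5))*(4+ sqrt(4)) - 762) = -153634045 / 32256+ 6*sqrt(35) / 5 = -4755.86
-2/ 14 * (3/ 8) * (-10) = 15/ 28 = 0.54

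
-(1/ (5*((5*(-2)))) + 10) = -9.98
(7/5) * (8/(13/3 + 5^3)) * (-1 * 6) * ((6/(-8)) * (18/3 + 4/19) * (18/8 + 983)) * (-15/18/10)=-14648697/73720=-198.71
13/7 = 1.86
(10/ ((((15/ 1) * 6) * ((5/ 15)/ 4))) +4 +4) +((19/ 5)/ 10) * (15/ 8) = 2411/ 240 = 10.05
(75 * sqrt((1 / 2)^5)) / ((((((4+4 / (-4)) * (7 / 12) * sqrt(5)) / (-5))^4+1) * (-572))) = -15000 * sqrt(2) / 1258543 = -0.02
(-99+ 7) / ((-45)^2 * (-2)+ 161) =92 / 3889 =0.02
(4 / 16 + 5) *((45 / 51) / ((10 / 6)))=2.78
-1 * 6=-6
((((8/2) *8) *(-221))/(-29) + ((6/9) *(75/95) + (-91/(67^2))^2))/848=2713514214449/9415570985008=0.29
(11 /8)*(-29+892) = 1186.62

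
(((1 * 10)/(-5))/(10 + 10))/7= -0.01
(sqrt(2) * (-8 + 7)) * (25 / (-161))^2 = -625 * sqrt(2) / 25921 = -0.03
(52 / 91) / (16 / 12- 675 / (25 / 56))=-3 / 7931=-0.00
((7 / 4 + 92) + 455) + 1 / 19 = 41709 / 76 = 548.80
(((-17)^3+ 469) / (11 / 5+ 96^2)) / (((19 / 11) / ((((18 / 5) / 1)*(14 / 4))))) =-3079692 / 875729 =-3.52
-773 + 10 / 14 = -5406 / 7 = -772.29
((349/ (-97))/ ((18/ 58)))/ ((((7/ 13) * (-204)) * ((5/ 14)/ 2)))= 131573/ 222615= 0.59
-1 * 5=-5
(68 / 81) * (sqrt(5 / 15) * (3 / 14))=0.10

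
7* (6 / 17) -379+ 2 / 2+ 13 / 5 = -31699 / 85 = -372.93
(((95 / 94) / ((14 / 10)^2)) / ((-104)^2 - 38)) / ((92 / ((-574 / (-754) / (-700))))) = -3895 / 6887336176448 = -0.00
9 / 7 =1.29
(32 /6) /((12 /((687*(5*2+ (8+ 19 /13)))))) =231748 /39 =5942.26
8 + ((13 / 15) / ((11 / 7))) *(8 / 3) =4688 / 495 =9.47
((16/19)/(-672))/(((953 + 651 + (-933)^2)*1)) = -1/695930214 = -0.00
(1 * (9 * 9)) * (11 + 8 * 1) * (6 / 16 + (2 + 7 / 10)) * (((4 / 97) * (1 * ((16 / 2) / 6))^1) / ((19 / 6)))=82.17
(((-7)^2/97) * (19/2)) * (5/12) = 4655/2328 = 2.00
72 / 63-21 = -139 / 7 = -19.86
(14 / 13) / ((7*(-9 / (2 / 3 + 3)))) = -22 / 351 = -0.06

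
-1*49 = -49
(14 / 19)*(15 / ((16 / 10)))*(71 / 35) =1065 / 76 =14.01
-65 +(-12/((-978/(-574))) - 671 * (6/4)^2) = -1031329/652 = -1581.79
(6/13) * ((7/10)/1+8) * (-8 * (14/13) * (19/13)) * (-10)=1110816/2197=505.61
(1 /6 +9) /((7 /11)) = 605 /42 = 14.40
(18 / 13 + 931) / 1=12121 / 13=932.38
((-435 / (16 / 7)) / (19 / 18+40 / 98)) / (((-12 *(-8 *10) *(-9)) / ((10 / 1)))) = 49735 / 330496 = 0.15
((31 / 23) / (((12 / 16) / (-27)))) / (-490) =558 / 5635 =0.10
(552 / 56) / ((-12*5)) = -23 / 140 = -0.16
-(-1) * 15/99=5/33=0.15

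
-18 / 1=-18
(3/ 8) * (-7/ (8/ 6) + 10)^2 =1083/ 128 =8.46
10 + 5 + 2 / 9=137 / 9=15.22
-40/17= -2.35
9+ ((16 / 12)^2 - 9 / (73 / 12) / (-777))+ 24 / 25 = 49941487 / 4254075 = 11.74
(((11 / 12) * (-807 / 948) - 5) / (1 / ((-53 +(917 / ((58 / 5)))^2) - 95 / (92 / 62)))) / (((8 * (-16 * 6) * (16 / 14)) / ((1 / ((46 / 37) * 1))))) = 13012087809707 / 400581459968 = 32.48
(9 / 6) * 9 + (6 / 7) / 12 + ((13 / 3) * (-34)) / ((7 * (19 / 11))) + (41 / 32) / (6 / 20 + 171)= 725639 / 520752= 1.39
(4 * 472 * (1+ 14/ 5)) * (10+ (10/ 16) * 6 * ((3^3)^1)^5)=386043065672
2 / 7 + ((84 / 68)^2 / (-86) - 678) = -117910463 / 173978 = -677.73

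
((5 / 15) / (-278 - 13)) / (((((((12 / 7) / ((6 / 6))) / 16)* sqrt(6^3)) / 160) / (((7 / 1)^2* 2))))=-109760* sqrt(6) / 23571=-11.41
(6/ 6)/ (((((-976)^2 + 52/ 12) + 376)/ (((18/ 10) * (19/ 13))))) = 513/ 185826485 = 0.00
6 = 6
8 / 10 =4 / 5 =0.80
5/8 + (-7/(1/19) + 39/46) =-24201/184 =-131.53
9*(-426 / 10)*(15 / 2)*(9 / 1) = -25879.50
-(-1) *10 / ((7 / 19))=190 / 7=27.14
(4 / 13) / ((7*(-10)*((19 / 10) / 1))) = -4 / 1729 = -0.00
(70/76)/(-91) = -5/494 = -0.01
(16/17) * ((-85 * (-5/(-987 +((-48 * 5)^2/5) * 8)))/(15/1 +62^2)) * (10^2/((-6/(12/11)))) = -80000/3870202677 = -0.00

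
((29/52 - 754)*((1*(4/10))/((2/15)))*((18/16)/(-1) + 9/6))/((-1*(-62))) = -352611/25792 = -13.67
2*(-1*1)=-2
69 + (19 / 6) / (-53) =21923 / 318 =68.94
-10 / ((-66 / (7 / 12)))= 35 / 396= 0.09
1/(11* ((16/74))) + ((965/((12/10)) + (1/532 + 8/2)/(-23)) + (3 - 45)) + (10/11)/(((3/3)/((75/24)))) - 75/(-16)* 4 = 633142843/807576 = 784.00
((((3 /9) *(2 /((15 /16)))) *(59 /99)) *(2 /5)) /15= 3776 /334125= 0.01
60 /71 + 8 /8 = 1.85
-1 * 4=-4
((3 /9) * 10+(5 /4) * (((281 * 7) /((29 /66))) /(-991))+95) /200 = 3196469 /6897360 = 0.46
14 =14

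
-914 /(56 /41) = -18737 /28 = -669.18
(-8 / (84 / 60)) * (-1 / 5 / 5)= 8 / 35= 0.23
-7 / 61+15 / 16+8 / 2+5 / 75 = 71581 / 14640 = 4.89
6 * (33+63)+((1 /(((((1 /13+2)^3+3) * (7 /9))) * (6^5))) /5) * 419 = 457647758303 /794525760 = 576.00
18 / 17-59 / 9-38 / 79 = -72253 / 12087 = -5.98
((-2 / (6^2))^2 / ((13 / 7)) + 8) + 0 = 33703 / 4212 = 8.00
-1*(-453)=453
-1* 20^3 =-8000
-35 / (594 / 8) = -140 / 297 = -0.47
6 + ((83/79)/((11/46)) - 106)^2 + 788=8395781450/755161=11117.87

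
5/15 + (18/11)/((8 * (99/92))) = 190/363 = 0.52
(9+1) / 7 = 10 / 7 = 1.43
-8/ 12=-2/ 3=-0.67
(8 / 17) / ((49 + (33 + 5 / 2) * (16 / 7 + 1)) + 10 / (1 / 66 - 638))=0.00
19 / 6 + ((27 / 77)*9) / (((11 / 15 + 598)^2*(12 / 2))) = 3.17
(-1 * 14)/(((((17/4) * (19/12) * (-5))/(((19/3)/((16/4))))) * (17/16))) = 896/1445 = 0.62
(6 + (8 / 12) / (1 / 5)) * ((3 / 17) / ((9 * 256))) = 7 / 9792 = 0.00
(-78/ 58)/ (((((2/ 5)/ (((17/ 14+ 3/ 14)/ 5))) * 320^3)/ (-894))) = 17433/ 665190400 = 0.00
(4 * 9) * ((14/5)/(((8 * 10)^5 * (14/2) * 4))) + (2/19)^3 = 65536061731/56188928000000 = 0.00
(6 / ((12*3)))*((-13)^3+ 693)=-250.67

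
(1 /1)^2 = 1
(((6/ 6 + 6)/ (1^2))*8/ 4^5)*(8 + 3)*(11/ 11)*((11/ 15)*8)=847/ 240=3.53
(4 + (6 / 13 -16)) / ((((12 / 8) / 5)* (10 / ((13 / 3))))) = -50 / 3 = -16.67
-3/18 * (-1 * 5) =5/6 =0.83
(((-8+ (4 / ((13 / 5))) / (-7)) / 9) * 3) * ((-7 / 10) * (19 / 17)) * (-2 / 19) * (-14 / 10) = 308 / 975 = 0.32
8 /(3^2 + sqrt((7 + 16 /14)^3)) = 0.25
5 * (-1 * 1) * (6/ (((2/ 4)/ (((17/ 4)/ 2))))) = -255/ 2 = -127.50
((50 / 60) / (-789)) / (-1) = 5 / 4734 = 0.00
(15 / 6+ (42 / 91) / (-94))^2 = 9296401 / 1493284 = 6.23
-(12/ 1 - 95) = 83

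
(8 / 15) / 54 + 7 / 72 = 347 / 3240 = 0.11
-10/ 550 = -1/ 55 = -0.02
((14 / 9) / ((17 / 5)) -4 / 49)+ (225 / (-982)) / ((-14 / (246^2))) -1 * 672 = 1173444269 / 3681027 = 318.78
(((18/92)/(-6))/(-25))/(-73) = -0.00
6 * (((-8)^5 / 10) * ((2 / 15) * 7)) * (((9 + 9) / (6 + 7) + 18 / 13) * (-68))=1123024896 / 325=3455461.22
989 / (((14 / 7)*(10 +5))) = 989 / 30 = 32.97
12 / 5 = 2.40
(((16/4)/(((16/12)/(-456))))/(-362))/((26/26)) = 684/181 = 3.78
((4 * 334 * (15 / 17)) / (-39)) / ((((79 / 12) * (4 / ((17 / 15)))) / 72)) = -96192 / 1027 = -93.66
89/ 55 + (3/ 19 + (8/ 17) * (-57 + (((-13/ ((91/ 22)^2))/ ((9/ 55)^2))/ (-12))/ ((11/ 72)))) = -5427572632/ 305540235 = -17.76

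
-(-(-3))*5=-15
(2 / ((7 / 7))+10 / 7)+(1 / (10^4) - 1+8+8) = 1290007 / 70000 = 18.43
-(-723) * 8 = 5784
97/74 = 1.31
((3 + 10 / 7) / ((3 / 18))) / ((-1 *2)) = -93 / 7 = -13.29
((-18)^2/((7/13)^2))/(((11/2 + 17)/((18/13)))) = 16848/245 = 68.77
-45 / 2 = -22.50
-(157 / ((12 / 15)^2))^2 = -15405625 / 256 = -60178.22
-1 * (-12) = 12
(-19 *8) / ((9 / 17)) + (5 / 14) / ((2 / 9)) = -71947 / 252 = -285.50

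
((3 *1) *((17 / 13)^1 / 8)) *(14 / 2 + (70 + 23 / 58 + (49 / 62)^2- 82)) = -22620795 / 11593504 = -1.95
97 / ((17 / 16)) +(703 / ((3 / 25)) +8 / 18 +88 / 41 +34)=37551547 / 6273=5986.22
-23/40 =-0.58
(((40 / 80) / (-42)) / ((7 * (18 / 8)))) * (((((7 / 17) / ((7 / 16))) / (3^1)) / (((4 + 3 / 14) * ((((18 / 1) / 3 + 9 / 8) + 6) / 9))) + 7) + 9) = -8944 / 737205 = -0.01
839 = 839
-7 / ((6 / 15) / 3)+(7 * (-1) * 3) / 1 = -147 / 2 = -73.50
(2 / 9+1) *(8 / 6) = 44 / 27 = 1.63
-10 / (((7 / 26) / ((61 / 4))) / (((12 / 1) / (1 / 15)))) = -713700 / 7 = -101957.14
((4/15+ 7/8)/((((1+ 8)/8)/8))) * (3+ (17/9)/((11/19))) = 135904/2673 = 50.84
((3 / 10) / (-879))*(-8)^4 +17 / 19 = -14007 / 27835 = -0.50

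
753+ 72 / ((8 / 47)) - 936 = 240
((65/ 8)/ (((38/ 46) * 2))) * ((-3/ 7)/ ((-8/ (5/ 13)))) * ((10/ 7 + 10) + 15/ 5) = 174225/ 119168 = 1.46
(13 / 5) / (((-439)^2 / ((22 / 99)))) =26 / 8672445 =0.00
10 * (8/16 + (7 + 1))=85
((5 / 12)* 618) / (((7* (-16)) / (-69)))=35535 / 224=158.64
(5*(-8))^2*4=6400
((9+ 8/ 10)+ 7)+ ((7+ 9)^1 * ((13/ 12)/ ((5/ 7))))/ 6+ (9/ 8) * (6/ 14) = 53743/ 2520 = 21.33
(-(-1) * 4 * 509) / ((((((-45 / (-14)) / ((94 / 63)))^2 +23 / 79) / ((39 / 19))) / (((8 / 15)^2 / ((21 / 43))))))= 15644763164672 / 31699522575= 493.53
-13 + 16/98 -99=-5480/49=-111.84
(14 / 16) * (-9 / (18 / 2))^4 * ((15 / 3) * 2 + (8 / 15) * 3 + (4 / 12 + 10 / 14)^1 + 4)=14.57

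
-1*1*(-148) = 148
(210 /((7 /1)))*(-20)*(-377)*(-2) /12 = -37700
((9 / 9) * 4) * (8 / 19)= 32 / 19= 1.68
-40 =-40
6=6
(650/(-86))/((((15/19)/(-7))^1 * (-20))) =-1729/516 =-3.35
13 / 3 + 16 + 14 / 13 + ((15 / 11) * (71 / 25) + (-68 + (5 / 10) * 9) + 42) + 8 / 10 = 19661 / 4290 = 4.58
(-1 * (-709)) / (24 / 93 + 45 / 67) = 1472593 / 1931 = 762.61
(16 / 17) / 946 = 8 / 8041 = 0.00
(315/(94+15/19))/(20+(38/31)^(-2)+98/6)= 3703860/41237497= 0.09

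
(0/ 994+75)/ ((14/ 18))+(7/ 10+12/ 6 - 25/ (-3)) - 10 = 20467/ 210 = 97.46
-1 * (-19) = 19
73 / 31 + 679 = 21122 / 31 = 681.35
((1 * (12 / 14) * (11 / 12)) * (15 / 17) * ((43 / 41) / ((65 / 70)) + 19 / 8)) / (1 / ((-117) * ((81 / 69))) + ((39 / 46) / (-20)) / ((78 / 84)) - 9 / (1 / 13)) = -4053003075 / 195268255252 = -0.02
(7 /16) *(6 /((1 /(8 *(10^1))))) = 210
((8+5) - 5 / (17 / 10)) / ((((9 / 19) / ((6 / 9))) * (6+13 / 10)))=7220 / 3723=1.94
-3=-3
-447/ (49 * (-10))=447/ 490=0.91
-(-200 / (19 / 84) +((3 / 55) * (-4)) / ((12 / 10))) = 184838 / 209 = 884.39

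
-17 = -17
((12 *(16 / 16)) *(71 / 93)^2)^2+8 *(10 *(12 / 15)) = 938534992 / 8311689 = 112.92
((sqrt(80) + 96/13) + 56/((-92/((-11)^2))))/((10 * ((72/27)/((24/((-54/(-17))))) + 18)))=-168419/466440 + 17 * sqrt(5)/780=-0.31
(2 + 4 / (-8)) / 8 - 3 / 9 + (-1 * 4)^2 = 761 / 48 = 15.85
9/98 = 0.09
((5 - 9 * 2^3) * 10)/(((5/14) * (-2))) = 938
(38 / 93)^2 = 1444 / 8649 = 0.17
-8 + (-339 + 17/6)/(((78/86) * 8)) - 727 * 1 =-1462651/1872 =-781.33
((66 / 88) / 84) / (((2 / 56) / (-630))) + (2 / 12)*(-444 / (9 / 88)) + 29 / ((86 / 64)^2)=-28788763 / 33282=-864.99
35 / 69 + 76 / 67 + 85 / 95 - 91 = -7770385 / 87837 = -88.46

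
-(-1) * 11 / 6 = 11 / 6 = 1.83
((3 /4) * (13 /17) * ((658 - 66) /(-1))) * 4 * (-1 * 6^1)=138528 /17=8148.71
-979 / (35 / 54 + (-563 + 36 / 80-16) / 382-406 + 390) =201948120 / 3479197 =58.04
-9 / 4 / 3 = -3 / 4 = -0.75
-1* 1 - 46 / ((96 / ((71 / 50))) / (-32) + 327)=-26333 / 23067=-1.14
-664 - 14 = -678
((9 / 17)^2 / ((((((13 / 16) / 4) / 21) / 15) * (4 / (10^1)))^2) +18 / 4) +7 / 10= 1028766069866 / 244205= 4212715.01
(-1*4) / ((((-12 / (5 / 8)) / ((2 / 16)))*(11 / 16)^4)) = 5120 / 43923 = 0.12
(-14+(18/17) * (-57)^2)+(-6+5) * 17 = 57955/17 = 3409.12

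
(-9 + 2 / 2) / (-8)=1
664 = 664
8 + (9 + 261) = 278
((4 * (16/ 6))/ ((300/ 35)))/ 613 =56/ 27585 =0.00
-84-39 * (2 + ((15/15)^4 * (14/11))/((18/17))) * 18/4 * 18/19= -128823/209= -616.38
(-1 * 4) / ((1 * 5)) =-4 / 5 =-0.80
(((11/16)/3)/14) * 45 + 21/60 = 1217/1120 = 1.09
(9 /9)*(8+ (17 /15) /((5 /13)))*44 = 36124 /75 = 481.65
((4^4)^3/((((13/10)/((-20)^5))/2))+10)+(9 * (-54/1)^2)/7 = -7516192767657918/91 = -82595524919317.78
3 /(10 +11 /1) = 1 /7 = 0.14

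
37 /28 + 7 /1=233 /28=8.32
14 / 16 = 7 / 8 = 0.88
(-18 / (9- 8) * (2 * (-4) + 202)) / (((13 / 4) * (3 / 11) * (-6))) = 8536 / 13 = 656.62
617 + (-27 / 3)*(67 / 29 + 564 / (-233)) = 4175774 / 6757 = 617.99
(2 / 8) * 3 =3 / 4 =0.75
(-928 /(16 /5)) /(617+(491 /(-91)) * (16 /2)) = -26390 /52219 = -0.51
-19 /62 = -0.31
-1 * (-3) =3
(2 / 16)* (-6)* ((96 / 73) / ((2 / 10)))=-360 / 73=-4.93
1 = 1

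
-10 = -10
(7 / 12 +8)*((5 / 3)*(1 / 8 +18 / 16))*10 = 178.82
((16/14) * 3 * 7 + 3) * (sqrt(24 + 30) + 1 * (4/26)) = 54/13 + 81 * sqrt(6) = 202.56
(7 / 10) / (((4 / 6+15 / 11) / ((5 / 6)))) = 0.29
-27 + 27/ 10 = -243/ 10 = -24.30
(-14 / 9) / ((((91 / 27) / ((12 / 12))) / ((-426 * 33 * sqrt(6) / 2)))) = 42174 * sqrt(6) / 13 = 7946.52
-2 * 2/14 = -2/7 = -0.29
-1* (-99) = 99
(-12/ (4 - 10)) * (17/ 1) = 34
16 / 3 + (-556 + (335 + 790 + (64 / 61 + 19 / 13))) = 1372312 / 2379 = 576.84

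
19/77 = 0.25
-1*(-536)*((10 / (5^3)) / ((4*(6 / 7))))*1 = 938 / 75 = 12.51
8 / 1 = 8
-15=-15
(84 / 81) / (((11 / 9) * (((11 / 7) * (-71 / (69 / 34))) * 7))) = -322 / 146047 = -0.00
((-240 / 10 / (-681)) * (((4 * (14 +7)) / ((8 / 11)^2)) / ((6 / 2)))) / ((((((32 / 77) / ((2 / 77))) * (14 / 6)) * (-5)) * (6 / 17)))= -2057 / 72640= -0.03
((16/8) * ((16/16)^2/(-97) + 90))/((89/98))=1710884/8633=198.18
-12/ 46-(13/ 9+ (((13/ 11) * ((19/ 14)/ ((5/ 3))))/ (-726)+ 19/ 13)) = -1587324803/ 501440940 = -3.17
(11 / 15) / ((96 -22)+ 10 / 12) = 22 / 2245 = 0.01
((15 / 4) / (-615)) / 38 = -1 / 6232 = -0.00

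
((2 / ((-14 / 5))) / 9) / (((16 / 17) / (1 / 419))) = -85 / 422352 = -0.00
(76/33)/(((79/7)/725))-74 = 192782/2607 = 73.95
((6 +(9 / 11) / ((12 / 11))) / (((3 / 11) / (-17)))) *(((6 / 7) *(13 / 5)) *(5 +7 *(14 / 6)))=-700128 / 35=-20003.66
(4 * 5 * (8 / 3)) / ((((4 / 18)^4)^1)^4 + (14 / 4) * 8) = 24706935851357880 / 12971141321979271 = 1.90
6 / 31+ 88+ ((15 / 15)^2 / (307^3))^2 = 2288910245363160797 / 25953261743327719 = 88.19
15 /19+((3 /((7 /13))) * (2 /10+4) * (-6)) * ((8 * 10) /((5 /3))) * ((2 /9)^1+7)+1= -924734 /19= -48670.21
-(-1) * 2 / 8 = 1 / 4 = 0.25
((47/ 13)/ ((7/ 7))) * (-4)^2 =752/ 13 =57.85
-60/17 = -3.53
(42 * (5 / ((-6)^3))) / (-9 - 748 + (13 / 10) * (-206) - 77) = 25 / 28332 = 0.00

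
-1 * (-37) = 37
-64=-64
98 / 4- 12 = 12.50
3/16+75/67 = 1401/1072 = 1.31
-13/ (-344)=13/ 344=0.04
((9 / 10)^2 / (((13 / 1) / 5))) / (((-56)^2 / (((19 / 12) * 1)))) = 513 / 3261440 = 0.00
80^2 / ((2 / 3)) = 9600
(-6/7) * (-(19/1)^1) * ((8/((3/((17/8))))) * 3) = 1938/7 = 276.86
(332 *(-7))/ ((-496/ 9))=5229/ 124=42.17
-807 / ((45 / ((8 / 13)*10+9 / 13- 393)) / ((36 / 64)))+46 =204949 / 52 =3941.33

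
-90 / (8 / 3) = -135 / 4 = -33.75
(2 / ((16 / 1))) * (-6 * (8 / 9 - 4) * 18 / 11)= 42 / 11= 3.82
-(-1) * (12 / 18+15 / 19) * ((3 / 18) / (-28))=-83 / 9576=-0.01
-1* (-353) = 353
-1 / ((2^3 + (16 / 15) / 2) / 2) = -0.23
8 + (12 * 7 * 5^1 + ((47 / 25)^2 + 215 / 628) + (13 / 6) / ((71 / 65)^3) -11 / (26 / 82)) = 2185171711395433 / 5478722632500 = 398.85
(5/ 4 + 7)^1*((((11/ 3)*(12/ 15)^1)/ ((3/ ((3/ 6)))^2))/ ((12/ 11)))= 1331/ 2160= 0.62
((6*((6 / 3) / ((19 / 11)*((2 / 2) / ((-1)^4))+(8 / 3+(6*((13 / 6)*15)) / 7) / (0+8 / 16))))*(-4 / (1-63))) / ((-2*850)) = -1386 / 191050675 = -0.00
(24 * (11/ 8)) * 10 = 330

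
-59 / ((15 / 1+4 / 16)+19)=-1.72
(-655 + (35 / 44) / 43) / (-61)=1239225 / 115412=10.74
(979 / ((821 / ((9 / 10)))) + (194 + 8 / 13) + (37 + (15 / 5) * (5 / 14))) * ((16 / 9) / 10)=698577784 / 16809975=41.56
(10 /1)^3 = 1000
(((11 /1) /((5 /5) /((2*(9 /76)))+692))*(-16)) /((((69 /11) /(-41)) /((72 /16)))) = 535788 /72059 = 7.44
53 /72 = 0.74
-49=-49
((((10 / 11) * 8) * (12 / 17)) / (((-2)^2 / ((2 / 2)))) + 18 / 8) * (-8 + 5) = -7929 / 748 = -10.60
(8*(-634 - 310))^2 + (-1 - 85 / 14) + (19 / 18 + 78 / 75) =57032699.02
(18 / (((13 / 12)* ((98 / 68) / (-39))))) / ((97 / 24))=-528768 / 4753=-111.25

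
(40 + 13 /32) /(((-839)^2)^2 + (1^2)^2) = 1293 /15856152775744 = 0.00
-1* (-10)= 10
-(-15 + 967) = -952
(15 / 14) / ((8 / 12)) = 45 / 28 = 1.61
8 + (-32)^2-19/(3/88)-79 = 1187/3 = 395.67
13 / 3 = 4.33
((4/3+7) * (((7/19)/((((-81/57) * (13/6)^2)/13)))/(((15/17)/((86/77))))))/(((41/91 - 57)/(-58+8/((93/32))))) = -525822920/71068833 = -7.40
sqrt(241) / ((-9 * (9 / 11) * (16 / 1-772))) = 11 * sqrt(241) / 61236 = 0.00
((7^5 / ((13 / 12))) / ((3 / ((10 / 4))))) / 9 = 168070 / 117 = 1436.50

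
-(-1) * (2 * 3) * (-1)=-6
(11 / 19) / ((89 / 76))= 0.49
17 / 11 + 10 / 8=123 / 44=2.80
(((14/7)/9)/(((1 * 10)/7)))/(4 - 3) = 7/45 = 0.16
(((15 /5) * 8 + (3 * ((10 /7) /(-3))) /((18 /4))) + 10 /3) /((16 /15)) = 4255 /168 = 25.33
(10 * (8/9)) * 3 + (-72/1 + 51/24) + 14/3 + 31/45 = -13627/360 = -37.85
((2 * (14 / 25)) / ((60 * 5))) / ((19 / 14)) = 98 / 35625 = 0.00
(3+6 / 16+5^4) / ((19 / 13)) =65351 / 152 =429.94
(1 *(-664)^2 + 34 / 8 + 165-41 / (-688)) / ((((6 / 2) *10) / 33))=3337982263 / 6880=485171.84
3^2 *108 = 972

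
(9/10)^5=59049/100000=0.59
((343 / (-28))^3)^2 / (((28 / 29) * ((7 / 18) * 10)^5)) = 201464618229 / 51200000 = 3934.86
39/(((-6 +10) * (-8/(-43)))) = 52.41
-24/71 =-0.34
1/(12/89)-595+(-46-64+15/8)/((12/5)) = -60733/96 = -632.64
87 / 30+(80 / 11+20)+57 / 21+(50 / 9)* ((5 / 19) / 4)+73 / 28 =9443281 / 263340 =35.86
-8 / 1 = -8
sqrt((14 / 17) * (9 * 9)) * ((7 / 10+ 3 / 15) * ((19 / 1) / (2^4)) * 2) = 1539 * sqrt(238) / 1360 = 17.46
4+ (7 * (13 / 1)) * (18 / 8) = 835 / 4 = 208.75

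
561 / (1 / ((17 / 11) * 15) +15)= 143055 / 3836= 37.29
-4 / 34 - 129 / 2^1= -2197 / 34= -64.62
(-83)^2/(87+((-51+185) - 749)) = -6889/528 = -13.05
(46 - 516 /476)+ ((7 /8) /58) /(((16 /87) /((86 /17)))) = 690481 /15232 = 45.33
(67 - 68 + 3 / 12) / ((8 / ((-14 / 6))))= 7 / 32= 0.22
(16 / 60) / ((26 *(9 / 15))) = 2 / 117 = 0.02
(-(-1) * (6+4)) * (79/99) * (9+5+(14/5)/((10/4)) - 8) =28124/495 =56.82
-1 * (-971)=971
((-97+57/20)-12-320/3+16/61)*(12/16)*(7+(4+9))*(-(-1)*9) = -7001541/244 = -28694.84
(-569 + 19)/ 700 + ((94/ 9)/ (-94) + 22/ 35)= -169/ 630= -0.27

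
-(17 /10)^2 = -289 /100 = -2.89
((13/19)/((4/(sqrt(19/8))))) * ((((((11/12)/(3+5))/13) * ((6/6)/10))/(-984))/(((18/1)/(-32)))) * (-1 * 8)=-11 * sqrt(38)/20191680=-0.00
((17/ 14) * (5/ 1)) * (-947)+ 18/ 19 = -1529153/ 266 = -5748.70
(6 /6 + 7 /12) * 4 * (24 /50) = 76 /25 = 3.04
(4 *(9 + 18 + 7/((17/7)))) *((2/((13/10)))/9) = 40640/1989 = 20.43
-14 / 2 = -7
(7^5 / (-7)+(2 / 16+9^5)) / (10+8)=453185 / 144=3147.12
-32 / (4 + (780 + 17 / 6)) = -192 / 4721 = -0.04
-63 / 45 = -7 / 5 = -1.40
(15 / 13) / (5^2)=3 / 65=0.05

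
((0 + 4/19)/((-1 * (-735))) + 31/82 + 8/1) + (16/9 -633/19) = -79562521/3435390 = -23.16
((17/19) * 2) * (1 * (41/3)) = 1394/57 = 24.46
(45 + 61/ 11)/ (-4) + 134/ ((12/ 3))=459/ 22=20.86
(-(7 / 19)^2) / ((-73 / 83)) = 4067 / 26353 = 0.15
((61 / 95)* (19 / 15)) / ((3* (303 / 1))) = 61 / 68175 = 0.00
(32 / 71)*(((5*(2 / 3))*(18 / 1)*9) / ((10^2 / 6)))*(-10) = -10368 / 71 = -146.03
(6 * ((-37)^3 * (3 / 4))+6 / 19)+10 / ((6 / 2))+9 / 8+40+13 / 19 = -5469433 / 24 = -227893.04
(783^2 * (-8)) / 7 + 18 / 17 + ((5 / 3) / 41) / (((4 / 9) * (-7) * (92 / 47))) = -700672.09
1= 1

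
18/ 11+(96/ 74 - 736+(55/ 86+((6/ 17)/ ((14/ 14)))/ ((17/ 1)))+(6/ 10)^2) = -185126721173/ 252889450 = -732.05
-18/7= -2.57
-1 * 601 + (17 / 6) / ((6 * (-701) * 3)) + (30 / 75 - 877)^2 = 767826.56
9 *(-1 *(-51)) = 459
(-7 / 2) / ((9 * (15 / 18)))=-7 / 15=-0.47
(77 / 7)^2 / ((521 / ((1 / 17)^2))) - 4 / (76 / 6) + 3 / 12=-743649 / 11443244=-0.06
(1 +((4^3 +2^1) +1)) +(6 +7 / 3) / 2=433 / 6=72.17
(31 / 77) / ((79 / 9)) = 279 / 6083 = 0.05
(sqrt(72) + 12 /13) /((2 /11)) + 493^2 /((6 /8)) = 33 * sqrt(2) + 12638746 /39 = 324117.08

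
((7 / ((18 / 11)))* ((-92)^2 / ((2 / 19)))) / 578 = 1547854 / 2601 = 595.10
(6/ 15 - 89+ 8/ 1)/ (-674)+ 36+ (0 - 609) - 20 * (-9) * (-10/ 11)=-27302677/ 37070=-736.52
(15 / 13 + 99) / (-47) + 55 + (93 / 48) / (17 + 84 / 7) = 15007533 / 283504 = 52.94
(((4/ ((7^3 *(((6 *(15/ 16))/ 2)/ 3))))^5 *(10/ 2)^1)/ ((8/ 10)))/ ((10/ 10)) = 268435456/ 144207180864518625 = 0.00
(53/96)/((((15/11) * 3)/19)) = 2.56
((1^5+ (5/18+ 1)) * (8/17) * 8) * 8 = 10496/153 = 68.60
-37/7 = -5.29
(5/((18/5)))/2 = 25/36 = 0.69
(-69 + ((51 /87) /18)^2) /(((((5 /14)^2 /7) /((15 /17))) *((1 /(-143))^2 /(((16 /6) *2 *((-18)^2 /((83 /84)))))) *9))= -236313004221502208 /17799765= -13276186748.62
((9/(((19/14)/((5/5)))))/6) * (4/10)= 42/95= 0.44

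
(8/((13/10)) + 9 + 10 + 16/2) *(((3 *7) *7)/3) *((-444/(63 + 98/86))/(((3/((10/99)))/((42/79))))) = -1344013160/6676527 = -201.30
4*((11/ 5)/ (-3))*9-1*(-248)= 221.60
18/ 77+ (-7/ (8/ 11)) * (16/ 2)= -5911/ 77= -76.77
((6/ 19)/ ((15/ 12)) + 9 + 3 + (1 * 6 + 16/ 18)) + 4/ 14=116272/ 5985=19.43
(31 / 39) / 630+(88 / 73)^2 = 1.45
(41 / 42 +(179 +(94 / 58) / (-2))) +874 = 641378 / 609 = 1053.17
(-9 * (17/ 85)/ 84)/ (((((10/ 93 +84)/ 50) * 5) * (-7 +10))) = -93/ 109508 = -0.00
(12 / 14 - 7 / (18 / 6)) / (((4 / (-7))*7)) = 31 / 84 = 0.37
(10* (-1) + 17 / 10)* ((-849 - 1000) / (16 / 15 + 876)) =17.50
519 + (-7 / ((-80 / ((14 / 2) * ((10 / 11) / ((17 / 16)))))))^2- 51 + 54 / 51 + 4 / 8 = 32859213 / 69938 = 469.83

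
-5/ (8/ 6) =-15/ 4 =-3.75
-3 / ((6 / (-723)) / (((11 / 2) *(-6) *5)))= -59647.50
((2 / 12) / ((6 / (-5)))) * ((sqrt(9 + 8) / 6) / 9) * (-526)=1315 * sqrt(17) / 972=5.58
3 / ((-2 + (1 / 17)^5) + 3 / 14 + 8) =59633994 / 123527573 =0.48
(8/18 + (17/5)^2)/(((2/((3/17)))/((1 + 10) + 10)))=18907/850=22.24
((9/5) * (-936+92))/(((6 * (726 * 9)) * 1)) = -211/5445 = -0.04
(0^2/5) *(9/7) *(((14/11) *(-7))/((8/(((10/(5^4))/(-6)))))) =0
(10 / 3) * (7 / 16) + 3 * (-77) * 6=-33229 / 24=-1384.54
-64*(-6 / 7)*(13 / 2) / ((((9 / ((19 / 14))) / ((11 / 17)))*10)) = 43472 / 12495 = 3.48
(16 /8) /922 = 1 /461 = 0.00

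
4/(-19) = -4/19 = -0.21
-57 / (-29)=57 / 29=1.97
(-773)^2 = 597529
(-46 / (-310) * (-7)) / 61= -161 / 9455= -0.02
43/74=0.58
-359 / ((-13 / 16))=5744 / 13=441.85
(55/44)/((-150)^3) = -1/2700000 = -0.00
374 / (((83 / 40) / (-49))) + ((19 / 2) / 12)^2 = -422201077 / 47808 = -8831.18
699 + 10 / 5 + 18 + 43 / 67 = 48216 / 67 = 719.64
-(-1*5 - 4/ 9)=49/ 9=5.44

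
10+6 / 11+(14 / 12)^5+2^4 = 2455469 / 85536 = 28.71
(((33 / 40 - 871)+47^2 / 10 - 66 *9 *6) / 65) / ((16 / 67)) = -11291577 / 41600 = -271.43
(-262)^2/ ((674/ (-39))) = -1338558/ 337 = -3971.98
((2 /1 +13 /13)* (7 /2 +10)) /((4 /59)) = 4779 /8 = 597.38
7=7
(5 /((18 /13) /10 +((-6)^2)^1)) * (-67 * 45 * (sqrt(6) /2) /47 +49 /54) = 15925 /126846 - 108875 * sqrt(6) /24534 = -10.74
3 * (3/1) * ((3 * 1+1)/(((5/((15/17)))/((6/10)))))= 324/85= 3.81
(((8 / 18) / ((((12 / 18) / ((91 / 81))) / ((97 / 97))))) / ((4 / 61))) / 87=5551 / 42282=0.13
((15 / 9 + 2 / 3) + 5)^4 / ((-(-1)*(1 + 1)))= 117128 / 81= 1446.02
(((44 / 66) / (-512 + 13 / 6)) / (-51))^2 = 16 / 24338808081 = 0.00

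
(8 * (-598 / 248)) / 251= -598 / 7781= -0.08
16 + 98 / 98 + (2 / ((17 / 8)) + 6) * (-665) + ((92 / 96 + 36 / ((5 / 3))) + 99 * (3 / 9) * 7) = -8864461 / 2040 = -4345.32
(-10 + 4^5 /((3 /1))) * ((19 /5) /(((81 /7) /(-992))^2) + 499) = 926938079326 /98415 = 9418666.66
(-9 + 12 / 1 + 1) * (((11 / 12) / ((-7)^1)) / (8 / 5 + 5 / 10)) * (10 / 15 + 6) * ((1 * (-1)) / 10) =220 / 1323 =0.17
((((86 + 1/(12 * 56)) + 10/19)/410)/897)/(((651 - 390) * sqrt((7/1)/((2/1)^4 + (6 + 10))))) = 1104787 * sqrt(14)/2144755201680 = 0.00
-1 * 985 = -985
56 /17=3.29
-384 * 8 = -3072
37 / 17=2.18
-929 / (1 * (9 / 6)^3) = -7432 / 27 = -275.26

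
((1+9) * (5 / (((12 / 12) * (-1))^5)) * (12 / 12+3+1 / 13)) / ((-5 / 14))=7420 / 13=570.77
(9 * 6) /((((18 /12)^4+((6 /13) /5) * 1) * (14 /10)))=93600 /12509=7.48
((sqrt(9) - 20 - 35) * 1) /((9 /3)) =-52 /3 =-17.33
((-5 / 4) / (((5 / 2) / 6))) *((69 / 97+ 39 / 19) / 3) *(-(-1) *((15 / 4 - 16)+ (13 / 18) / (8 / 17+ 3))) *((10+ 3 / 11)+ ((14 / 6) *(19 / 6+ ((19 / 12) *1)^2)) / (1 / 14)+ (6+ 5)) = 3553327719937 / 516718224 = 6876.72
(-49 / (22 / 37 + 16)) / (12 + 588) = -1813 / 368400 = -0.00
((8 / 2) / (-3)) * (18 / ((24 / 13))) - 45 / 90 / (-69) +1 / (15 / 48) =-6757 / 690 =-9.79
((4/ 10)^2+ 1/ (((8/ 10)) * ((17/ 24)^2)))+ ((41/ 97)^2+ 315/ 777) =8137909448/ 2515260925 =3.24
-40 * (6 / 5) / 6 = -8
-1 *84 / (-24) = 7 / 2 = 3.50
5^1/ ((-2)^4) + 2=37/ 16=2.31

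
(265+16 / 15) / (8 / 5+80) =3991 / 1224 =3.26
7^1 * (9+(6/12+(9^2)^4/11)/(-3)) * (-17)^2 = -174165853757/66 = -2638876572.08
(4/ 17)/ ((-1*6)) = -2/ 51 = -0.04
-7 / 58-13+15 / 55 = -12.85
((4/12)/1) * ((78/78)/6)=1/18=0.06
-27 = -27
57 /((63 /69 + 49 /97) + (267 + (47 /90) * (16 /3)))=17167545 /81682391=0.21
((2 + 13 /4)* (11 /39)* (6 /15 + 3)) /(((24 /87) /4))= 37961 /520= 73.00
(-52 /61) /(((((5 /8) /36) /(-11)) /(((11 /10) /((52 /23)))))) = 262.79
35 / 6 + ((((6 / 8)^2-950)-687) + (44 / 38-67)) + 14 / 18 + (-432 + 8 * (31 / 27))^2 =39243029755 / 221616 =177076.70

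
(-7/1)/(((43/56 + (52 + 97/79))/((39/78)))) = -0.06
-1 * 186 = -186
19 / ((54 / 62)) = 589 / 27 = 21.81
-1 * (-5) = 5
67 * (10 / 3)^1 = 670 / 3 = 223.33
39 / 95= 0.41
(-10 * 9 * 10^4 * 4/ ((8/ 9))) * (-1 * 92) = 372600000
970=970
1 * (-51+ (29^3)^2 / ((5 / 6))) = 3568939671 / 5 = 713787934.20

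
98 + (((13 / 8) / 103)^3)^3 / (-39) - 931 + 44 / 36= -1310975960474612183481290928227 / 1576113230599987930979106816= -831.78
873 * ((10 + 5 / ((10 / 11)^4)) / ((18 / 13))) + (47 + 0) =43870301 / 4000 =10967.58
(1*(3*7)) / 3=7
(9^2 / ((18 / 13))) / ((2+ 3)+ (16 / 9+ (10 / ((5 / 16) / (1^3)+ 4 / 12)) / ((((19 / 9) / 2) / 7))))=620217 / 1160498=0.53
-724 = -724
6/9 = 2/3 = 0.67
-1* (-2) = 2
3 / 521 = 0.01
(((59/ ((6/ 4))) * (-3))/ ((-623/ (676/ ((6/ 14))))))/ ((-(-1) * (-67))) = -79768/ 17889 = -4.46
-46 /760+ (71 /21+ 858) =6873337 /7980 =861.32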